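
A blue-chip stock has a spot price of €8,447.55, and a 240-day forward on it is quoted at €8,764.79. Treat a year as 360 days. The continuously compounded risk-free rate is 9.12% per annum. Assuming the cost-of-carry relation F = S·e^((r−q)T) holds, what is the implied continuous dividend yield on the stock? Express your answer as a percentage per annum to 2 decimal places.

From F = S·e^((r−q)T): (r − q) = ln(F/S)/T
ln(8764.79/8447.55) = ln(1.037554) = 0.036866
(r − q) = 0.036866 / (240/360) = 0.055299
q = r − ln(F/S)/T = 0.0912 − 0.055299 = 0.035901
q = 3.59%

3.59%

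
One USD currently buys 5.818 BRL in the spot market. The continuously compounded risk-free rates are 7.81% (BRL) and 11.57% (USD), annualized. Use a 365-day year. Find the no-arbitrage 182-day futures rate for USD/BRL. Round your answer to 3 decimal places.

5.710

F = S·e^((r_BRL − r_USD)T) = 5.818 · e^((0.0781 − 0.1157) × 182/365)
= 5.818 · e^-0.018748 = 5.818 × 0.981427
F = 5.710 BRL per USD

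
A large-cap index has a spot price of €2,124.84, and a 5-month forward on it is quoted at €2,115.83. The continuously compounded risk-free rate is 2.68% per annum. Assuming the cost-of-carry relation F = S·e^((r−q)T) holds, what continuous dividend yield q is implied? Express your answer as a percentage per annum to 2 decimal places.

3.70%

From F = S·e^((r−q)T): (r − q) = ln(F/S)/T
ln(2115.83/2124.84) = ln(0.995760) = -0.004249
(r − q) = -0.004249 / (5/12) = -0.010198
q = r − ln(F/S)/T = 0.0268 + 0.010198 = 0.036998
q = 3.70%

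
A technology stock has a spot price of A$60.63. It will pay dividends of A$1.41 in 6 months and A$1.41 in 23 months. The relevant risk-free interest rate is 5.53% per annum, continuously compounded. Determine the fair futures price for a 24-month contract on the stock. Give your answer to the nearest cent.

A$64.77

PV(dividends) I = 1.41·e^(−0.0553·6/12) + 1.41·e^(−0.0553·23/12)
I = 1.3715 + 1.2682 = 2.6397
F = (S − I)·e^(rT) = (60.63 − 2.6397) · e^(0.0553·24/12)
= 57.9903 · e^0.110600 = 57.9903 × 1.116948 = A$64.77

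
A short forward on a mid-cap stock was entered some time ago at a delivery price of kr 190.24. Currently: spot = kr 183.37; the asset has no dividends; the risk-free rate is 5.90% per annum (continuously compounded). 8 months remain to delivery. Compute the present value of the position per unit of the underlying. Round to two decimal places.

-kr 0.47

Current fair forward for the remaining 8 months: F = S·e^(r·T), r = 0.0590
F = 183.37 · e^(0.0590 × 8/12) = 183.37 × 1.040117 = 190.7263
Value of long forward = (F − K)·e^(−rT) = (190.7263 − 190.24) · e^(−0.0590·8/12)
= 0.4863 × 0.961430 = 0.47
Short position value = −(long value) = -kr 0.47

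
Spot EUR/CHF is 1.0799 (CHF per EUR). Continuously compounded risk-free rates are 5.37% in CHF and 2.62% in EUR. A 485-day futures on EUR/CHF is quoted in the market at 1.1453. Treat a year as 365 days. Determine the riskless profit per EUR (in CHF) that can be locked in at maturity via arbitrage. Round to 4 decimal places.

0.0252 per EUR (in CHF)

Fair futures: F* = S·e^(carry·T), with carry = (r_CHF − r_EUR) = 0.0537 − 0.0262 = 0.0275
F* = 1.0799 · e^(0.0275 × 485/365) = 1.0799 · e^0.036541 = 1.0799 × 1.037217 = 1.1201
Market 1.1453 > fair 1.1201: forward overpriced → cash-and-carry (buy spot, short the forward).
At maturity, profit = |F_mkt − F*| = |1.1453 − 1.1201| = 0.0252 per EUR (in CHF)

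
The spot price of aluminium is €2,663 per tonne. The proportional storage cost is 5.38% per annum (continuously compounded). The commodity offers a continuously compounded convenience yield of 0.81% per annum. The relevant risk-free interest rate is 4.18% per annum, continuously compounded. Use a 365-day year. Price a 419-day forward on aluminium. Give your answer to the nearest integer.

Net carry = r + u − y = 0.0418 + 0.0538 − 0.0081 = 0.0875
F = S·e^((r+u−y)T) = 2663 · e^(0.0875 × 419/365) = 2663 · e^0.100445
= 2663 × 1.105663 = €2,944 per tonne

€2,944 per tonne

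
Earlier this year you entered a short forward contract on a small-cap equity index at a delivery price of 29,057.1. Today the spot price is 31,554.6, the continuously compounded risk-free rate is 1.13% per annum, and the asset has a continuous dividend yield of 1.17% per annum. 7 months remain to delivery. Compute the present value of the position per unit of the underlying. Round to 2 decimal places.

-2473.78

Current fair forward for the remaining 7 months: F = S·e^((r − q)·T), (r − q) = 0.0113 − 0.0117 = -0.0004
F = 31554.6 · e^(-0.0004 × 7/12) = 31554.6 × 0.99976669 = 31547.2380
Value of long forward = (F − K)·e^(−rT) = (31547.2380 − 29057.1) · e^(−0.0113·7/12)
= 2490.1380 × 0.99343001 = 2473.78
Short position value = −(long value) = -2473.78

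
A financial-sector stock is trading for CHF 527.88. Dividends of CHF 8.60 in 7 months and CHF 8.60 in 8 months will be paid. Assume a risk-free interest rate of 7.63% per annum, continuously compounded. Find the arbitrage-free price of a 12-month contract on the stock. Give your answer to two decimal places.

CHF 552.03

PV(dividends) I = 8.60·e^(−0.0763·7/12) + 8.60·e^(−0.0763·8/12)
I = 8.2256 + 8.1735 = 16.3991
F = (S − I)·e^(rT) = (527.88 − 16.3991) · e^(0.0763·12/12)
= 511.4809 · e^0.076300 = 511.4809 × 1.079286 = CHF 552.03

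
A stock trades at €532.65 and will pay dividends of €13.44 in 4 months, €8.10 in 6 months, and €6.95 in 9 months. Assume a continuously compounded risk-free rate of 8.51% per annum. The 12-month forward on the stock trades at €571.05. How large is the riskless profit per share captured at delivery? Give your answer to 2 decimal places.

PV(dividends) I = 13.44·e^(−0.0851·4/12) + 8.10·e^(−0.0851·6/12) + 6.95·e^(−0.0851·9/12) = 27.3470
Fair forward F* = (S − I)·e^(rT) = (532.65 − 27.3470)·e^0.085100 = 505.3030 × 1.088826 = 550.1870
Market €571.05 > fair 550.1870: forward overpriced → cash-and-carry (borrow at r, buy the stock and collect the dividends, short the forward).
Profit at T = |F_mkt − F*| = |571.05 − 550.1870| = €20.86 per share

€20.86 per share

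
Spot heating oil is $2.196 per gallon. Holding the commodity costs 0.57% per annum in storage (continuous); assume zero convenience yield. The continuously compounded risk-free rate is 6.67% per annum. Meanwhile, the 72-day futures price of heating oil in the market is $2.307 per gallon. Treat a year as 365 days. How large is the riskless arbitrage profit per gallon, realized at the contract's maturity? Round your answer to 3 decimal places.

$0.079 per gallon

Fair futures: F* = S·e^(carry·T), with carry = (r + u) = 0.0667 + 0.0057 = 0.0724
F* = 2.196 · e^(0.0724 × 72/365) = 2.196 · e^0.014282 = 2.196 × 1.014384 = $2.2276
Market $2.307 > fair $2.2276: forward overpriced → cash-and-carry (buy spot, short the forward).
At maturity, profit = |F_mkt − F*| = |2.307 − 2.2276| = $0.079 per gallon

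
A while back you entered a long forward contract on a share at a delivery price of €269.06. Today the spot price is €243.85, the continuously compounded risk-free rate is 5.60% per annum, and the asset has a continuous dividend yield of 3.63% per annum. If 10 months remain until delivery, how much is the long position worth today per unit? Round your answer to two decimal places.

Current fair forward for the remaining 10 months: F = S·e^((r − q)·T), (r − q) = 0.0560 − 0.0363 = 0.0197
F = 243.85 · e^(0.0197 × 10/12) = 243.85 × 1.016552 = 247.8862
Value of long forward = (F − K)·e^(−rT) = (247.8862 − 269.06) · e^(−0.0560·10/12)
= -21.1738 × 0.954405 = -20.21

-€20.21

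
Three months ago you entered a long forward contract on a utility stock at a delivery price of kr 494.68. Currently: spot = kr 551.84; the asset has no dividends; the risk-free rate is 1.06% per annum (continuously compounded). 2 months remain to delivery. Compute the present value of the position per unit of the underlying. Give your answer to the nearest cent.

kr 58.03

Current fair forward for the remaining 2 months: F = S·e^(r·T), r = 0.0106
F = 551.84 · e^(0.0106 × 2/12) = 551.84 × 1.001768 = 552.8157
Value of long forward = (F − K)·e^(−rT) = (552.8157 − 494.68) · e^(−0.0106·2/12)
= 58.1357 × 0.998235 = 58.03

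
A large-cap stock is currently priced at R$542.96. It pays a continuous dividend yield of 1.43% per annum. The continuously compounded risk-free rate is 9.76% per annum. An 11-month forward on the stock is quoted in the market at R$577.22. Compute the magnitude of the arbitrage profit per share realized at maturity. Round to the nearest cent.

Fair forward: F* = S·e^(carry·T), with carry = (r − q) = 0.0976 − 0.0143 = 0.0833
F* = 542.96 · e^(0.0833 × 11/12) = 542.96 · e^0.076358 = 542.96 × 1.079349 = R$586.0433
Market R$577.22 < fair R$586.0433: forward underpriced → reverse cash-and-carry (short spot, go long the forward).
At maturity, profit = |F_mkt − F*| = |577.22 − 586.0433| = R$8.82 per share

R$8.82 per share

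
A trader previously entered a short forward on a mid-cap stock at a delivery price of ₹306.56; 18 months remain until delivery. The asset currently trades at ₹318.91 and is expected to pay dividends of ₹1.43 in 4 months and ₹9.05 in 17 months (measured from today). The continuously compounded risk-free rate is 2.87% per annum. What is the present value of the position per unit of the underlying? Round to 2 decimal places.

PV(remaining dividends) I = 1.43·e^(−0.0287·4/12) + 9.05·e^(−0.0287·17/12) = 10.1058
Current forward F = (S − I)·e^(rT) = (318.91 − 10.1058)·e^(0.0287·18/12) = 308.8042 × 1.043990 = 322.3885
Value (long) = (F − K)·e^(−rT) = (322.3885 − 306.56) × 0.957863 = 15.1615
Short position value = −(long value) = -₹15.16

-₹15.16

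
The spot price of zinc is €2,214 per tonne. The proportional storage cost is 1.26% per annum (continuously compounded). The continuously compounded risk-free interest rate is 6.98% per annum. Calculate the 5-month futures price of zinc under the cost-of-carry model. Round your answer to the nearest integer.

€2,291 per tonne

Net carry = r + u − y = 0.0698 + 0.0126 − 0.0000 = 0.0824
F = S·e^((r+u−y)T) = 2214 · e^(0.0824 × 5/12) = 2214 · e^0.034333
= 2214 × 1.034929 = €2,291 per tonne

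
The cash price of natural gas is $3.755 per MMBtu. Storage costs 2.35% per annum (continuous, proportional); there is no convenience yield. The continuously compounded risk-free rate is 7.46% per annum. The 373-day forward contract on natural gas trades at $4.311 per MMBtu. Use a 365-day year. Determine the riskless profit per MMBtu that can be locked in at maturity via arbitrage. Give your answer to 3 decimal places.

$0.160 per MMBtu

Fair forward: F* = S·e^(carry·T), with carry = (r + u) = 0.0746 + 0.0235 = 0.0981
F* = 3.755 · e^(0.0981 × 373/365) = 3.755 · e^0.100250 = 3.755 × 1.105447 = $4.1510
Market $4.311 > fair $4.1510: forward overpriced → cash-and-carry (buy spot, short the forward).
At maturity, profit = |F_mkt − F*| = |4.311 − 4.1510| = $0.160 per MMBtu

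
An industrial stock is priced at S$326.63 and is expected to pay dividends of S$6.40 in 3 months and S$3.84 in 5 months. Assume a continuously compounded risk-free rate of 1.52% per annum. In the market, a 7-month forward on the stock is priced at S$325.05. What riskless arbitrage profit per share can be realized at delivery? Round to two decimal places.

S$5.79 per share

PV(dividends) I = 6.40·e^(−0.0152·3/12) + 3.84·e^(−0.0152·5/12) = 10.1915
Fair forward F* = (S − I)·e^(rT) = (326.63 − 10.1915)·e^0.008867 = 316.4385 × 1.008906 = 319.2567
Market S$325.05 > fair 319.2567: forward overpriced → cash-and-carry (borrow at r, buy the stock and collect the dividends, short the forward).
Profit at T = |F_mkt − F*| = |325.05 − 319.2567| = S$5.79 per share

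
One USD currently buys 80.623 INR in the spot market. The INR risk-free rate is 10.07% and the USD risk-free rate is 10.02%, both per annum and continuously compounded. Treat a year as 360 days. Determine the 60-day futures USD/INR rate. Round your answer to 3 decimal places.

80.630

F = S·e^((r_INR − r_USD)T) = 80.623 · e^((0.1007 − 0.1002) × 60/360)
= 80.623 · e^0.000083 = 80.623 × 1.000083
F = 80.630 INR per USD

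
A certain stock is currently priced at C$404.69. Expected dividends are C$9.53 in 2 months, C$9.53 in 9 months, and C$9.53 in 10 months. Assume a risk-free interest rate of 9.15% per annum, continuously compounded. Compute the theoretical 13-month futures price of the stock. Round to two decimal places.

PV(dividends) I = 9.53·e^(−0.0915·2/12) + 9.53·e^(−0.0915·9/12) + 9.53·e^(−0.0915·10/12)
I = 9.3858 + 8.8979 + 8.8304 = 27.1141
F = (S − I)·e^(rT) = (404.69 − 27.1141) · e^(0.0915·13/12)
= 377.5759 · e^0.099125 = 377.5759 × 1.104204 = C$416.92

C$416.92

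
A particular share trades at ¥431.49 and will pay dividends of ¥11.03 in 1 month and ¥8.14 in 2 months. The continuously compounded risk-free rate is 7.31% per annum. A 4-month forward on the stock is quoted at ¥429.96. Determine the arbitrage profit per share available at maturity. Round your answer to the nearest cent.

¥7.30 per share

PV(dividends) I = 11.03·e^(−0.0731·1/12) + 8.14·e^(−0.0731·2/12) = 19.0044
Fair forward F* = (S − I)·e^(rT) = (431.49 − 19.0044)·e^0.024367 = 412.4856 × 1.024666 = 422.6600
Market ¥429.96 > fair 422.6600: forward overpriced → cash-and-carry (borrow at r, buy the stock and collect the dividends, short the forward).
Profit at T = |F_mkt − F*| = |429.96 − 422.6600| = ¥7.30 per share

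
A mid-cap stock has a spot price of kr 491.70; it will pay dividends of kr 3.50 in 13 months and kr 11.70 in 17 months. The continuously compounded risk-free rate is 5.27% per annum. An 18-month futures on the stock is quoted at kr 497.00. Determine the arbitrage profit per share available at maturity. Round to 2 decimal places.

kr 19.82 per share

PV(dividends) I = 3.50·e^(−0.0527·13/12) + 11.70·e^(−0.0527·17/12) = 14.1641
Fair futures F* = (S − I)·e^(rT) = (491.70 − 14.1641)·e^0.079050 = 477.5359 × 1.082258 = 516.8170
Market kr 497.00 < fair 516.8170: forward underpriced → reverse cash-and-carry (short the stock, invest proceeds at r, pay the dividends, go long the forward).
Profit at T = |F_mkt − F*| = |497.00 − 516.8170| = kr 19.82 per share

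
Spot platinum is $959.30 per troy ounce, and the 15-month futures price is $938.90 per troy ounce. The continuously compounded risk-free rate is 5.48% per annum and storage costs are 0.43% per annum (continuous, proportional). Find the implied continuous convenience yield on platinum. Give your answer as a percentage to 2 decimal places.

7.63%

F = S·e^((r+u−y)T) ⇒ (r+u−y) = ln(F/S)/T
ln(938.90/959.30) = -0.021495; /T ⇒ -0.017196
y = r + u − ln(F/S)/T = 0.0548 + 0.0043 + 0.017196 = 0.076296
y = 7.63%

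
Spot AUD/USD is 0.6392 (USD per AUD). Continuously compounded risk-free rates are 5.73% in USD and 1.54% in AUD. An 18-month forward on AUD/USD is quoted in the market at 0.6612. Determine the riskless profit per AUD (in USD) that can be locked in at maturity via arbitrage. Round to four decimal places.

0.0195 per AUD (in USD)

Fair forward: F* = S·e^(carry·T), with carry = (r_USD − r_AUD) = 0.0573 − 0.0154 = 0.0419
F* = 0.6392 · e^(0.0419 × 18/12) = 0.6392 · e^0.062850 = 0.6392 × 1.064867 = 0.6807
Market 0.6612 < fair 0.6807: forward underpriced → reverse cash-and-carry (short spot, go long the forward).
At maturity, profit = |F_mkt − F*| = |0.6612 − 0.6807| = 0.0195 per AUD (in USD)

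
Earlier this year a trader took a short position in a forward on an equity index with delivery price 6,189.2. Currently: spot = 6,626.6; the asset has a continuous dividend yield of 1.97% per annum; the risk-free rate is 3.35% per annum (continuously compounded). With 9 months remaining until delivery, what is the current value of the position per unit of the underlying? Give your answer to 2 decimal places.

Current fair forward for the remaining 9 months: F = S·e^((r − q)·T), (r − q) = 0.0335 − 0.0197 = 0.0138
F = 6626.6 · e^(0.0138 × 9/12) = 6626.6 × 1.01040375 = 6695.5415
Value of long forward = (F − K)·e^(−rT) = (6695.5415 − 6189.2) · e^(−0.0335·9/12)
= 506.3415 × 0.97518801 = 493.78
Short position value = −(long value) = -493.78

-493.78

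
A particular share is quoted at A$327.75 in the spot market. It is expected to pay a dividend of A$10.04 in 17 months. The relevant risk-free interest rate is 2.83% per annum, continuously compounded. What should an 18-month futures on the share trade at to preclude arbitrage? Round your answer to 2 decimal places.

A$331.90

PV(dividends) I = 10.04·e^(−0.0283·17/12)
I = 9.6454
F = (S − I)·e^(rT) = (327.75 − 9.6454) · e^(0.0283·18/12)
= 318.1046 · e^0.042450 = 318.1046 × 1.043364 = A$331.90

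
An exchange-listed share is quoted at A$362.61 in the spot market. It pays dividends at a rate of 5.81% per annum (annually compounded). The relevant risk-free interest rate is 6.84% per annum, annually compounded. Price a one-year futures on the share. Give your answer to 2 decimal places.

A$366.14

F = S · (1+r)^T / (1+q)^T
= 362.61 × 1.068400 / 1.058100 = 362.61 × 1.009734
F = A$366.14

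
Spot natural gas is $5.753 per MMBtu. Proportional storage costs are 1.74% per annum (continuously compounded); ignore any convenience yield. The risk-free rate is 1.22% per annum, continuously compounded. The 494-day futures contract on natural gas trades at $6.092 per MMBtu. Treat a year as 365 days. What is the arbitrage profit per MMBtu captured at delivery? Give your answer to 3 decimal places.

Fair futures: F* = S·e^(carry·T), with carry = (r + u) = 0.0122 + 0.0174 = 0.0296
F* = 5.753 · e^(0.0296 × 494/365) = 5.753 · e^0.040061 = 5.753 × 1.040874 = $5.9881
Market $6.092 > fair $5.9881: forward overpriced → cash-and-carry (buy spot, short the forward).
At maturity, profit = |F_mkt − F*| = |6.092 − 5.9881| = $0.104 per MMBtu

$0.104 per MMBtu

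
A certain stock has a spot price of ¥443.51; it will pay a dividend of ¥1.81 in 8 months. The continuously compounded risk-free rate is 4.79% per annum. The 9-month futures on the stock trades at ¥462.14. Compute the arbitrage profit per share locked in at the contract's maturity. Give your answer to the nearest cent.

¥4.22 per share

PV(dividends) I = 1.81·e^(−0.0479·8/12) = 1.7531
Fair futures F* = (S − I)·e^(rT) = (443.51 − 1.7531)·e^0.035925 = 441.7569 × 1.036578 = 457.9155
Market ¥462.14 > fair 457.9155: forward overpriced → cash-and-carry (borrow at r, buy the stock and collect the dividends, short the forward).
Profit at T = |F_mkt − F*| = |462.14 − 457.9155| = ¥4.22 per share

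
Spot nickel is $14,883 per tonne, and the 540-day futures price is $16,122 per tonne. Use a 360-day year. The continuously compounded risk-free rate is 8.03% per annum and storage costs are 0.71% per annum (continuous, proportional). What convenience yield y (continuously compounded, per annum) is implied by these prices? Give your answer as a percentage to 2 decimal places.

F = S·e^((r+u−y)T) ⇒ (r+u−y) = ln(F/S)/T
ln(16122/14883) = 0.079965; /T ⇒ 0.053310
y = r + u − ln(F/S)/T = 0.0803 + 0.0071 − 0.053310 = 0.034090
y = 3.41%

3.41%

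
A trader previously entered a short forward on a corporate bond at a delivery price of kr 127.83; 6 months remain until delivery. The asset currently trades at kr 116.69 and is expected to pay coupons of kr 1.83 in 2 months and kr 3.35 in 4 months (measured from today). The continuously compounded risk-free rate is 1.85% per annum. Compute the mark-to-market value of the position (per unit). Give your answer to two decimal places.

kr 15.12

PV(remaining coupons) I = 1.83·e^(−0.0185·2/12) + 3.35·e^(−0.0185·4/12) = 5.1538
Current forward F = (S − I)·e^(rT) = (116.69 − 5.1538)·e^(0.0185·6/12) = 111.5362 × 1.009293 = 112.5727
Value (long) = (F − K)·e^(−rT) = (112.5727 − 127.83) × 0.990793 = -15.1168
Short position value = −(long value) = kr 15.12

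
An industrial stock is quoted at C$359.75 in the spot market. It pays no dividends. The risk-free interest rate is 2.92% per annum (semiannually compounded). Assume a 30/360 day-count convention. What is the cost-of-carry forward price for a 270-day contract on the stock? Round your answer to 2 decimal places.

C$367.66

F = S · (1+r/2)^(2T)
= 359.75 × 1.021980
F = C$367.66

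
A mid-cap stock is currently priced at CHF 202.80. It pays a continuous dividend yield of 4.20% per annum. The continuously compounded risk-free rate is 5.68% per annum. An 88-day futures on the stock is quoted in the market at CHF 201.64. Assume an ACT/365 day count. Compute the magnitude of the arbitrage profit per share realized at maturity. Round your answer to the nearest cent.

CHF 1.88 per share

Fair futures: F* = S·e^(carry·T), with carry = (r − q) = 0.0568 − 0.0420 = 0.0148
F* = 202.80 · e^(0.0148 × 88/365) = 202.80 · e^0.003568 = 202.80 × 1.003574 = CHF 203.5248
Market CHF 201.64 < fair CHF 203.5248: forward underpriced → reverse cash-and-carry (short spot, go long the forward).
At maturity, profit = |F_mkt − F*| = |201.64 − 203.5248| = CHF 1.88 per share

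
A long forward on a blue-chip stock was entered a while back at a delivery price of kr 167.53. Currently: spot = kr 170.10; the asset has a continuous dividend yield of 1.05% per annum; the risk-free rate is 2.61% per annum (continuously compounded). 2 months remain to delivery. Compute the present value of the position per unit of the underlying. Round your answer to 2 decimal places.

Current fair forward for the remaining 2 months: F = S·e^((r − q)·T), (r − q) = 0.0261 − 0.0105 = 0.0156
F = 170.10 · e^(0.0156 × 2/12) = 170.10 × 1.002603 = 170.5428
Value of long forward = (F − K)·e^(−rT) = (170.5428 − 167.53) · e^(−0.0261·2/12)
= 3.0128 × 0.995659 = 3.00

kr 3.00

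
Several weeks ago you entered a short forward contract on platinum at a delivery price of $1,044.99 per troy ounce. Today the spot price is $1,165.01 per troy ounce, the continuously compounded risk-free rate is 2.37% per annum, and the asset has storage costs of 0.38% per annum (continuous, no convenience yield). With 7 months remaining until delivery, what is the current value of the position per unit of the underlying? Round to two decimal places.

Current fair forward for the remaining 7 months: F = S·e^((r + u)·T), (r + u) = 0.0237 + 0.0038 = 0.0275
F = 1165.01 · e^(0.0275 × 7/12) = 1165.01 × 1.01617102 = 1183.8494
Value of long forward = (F − K)·e^(−rT) = (1183.8494 − 1044.99) · e^(−0.0237·7/12)
= 138.8594 × 0.98627013 = 136.95
Short position value = −(long value) = -$136.95

-$136.95 per troy ounce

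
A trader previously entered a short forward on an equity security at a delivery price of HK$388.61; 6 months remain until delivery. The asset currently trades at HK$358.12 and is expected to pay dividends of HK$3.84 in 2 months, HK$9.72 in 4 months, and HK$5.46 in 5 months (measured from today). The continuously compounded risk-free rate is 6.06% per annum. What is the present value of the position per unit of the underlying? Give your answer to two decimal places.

PV(remaining dividends) I = 3.84·e^(−0.0606·2/12) + 9.72·e^(−0.0606·4/12) + 5.46·e^(−0.0606·5/12) = 18.6509
Current forward F = (S − I)·e^(rT) = (358.12 − 18.6509)·e^(0.0606·6/12) = 339.4691 × 1.030764 = 349.9125
Value (long) = (F − K)·e^(−rT) = (349.9125 − 388.61) × 0.970154 = -37.5425
Short position value = −(long value) = HK$37.54

HK$37.54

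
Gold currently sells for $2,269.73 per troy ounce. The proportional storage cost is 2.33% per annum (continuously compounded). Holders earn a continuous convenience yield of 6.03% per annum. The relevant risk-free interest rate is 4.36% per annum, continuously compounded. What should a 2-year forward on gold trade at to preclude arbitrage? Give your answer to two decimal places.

Net carry = r + u − y = 0.0436 + 0.0233 − 0.0603 = 0.0066
F = S·e^((r+u−y)T) = 2269.73 · e^(0.0066 × 2) = 2269.73 · e^0.01320000
= 2269.73 × 1.01328750 = $2,299.89 per troy ounce

$2,299.89 per troy ounce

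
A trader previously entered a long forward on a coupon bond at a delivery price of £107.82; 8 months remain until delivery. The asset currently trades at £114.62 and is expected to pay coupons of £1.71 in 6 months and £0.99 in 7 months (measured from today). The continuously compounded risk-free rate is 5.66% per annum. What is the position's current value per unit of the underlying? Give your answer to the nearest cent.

PV(remaining coupons) I = 1.71·e^(−0.0566·6/12) + 0.99·e^(−0.0566·7/12) = 2.6201
Current forward F = (S − I)·e^(rT) = (114.62 − 2.6201)·e^(0.0566·8/12) = 111.9999 × 1.038454 = 116.3067
Value (long) = (F − K)·e^(−rT) = (116.3067 − 107.82) × 0.962970 = 8.1724
Value = £8.17

£8.17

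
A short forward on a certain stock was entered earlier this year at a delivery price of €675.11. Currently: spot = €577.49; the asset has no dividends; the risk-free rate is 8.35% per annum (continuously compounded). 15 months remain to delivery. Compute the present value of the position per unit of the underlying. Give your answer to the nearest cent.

Current fair forward for the remaining 15 months: F = S·e^(r·T), r = 0.0835
F = 577.49 · e^(0.0835 × 15/12) = 577.49 × 1.110017 = 641.0237
Value of long forward = (F − K)·e^(−rT) = (641.0237 − 675.11) · e^(−0.0835·15/12)
= -34.0863 × 0.900887 = -30.71
Short position value = −(long value) = €30.71

€30.71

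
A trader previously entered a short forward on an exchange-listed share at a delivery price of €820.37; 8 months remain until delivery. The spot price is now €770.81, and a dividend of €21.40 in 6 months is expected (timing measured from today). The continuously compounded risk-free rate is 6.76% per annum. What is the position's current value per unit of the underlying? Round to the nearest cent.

PV(remaining dividends) I = 21.40·e^(−0.0676·6/12) = 20.6888
Current forward F = (S − I)·e^(rT) = (770.81 − 20.6888)·e^(0.0676·8/12) = 750.1212 × 1.046098 = 784.7003
Value (long) = (F − K)·e^(−rT) = (784.7003 − 820.37) × 0.955934 = -34.0979
Short position value = −(long value) = €34.10

€34.10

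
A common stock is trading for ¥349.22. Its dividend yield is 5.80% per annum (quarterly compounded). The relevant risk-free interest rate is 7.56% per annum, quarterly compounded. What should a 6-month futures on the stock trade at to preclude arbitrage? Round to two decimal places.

¥352.26

F = S · (1+r/4)^(4T) / (1+q/4)^(4T)
= 349.22 × 1.038157 / 1.029210 = 349.22 × 1.008693
F = ¥352.26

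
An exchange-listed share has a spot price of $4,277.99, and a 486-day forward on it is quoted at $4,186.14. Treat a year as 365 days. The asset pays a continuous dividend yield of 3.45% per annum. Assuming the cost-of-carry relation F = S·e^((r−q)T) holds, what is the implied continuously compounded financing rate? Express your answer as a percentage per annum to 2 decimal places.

1.82%

From F = S·e^((r−q)T): (r − q) = ln(F/S)/T
ln(4186.14/4277.99) = ln(0.978530) = -0.021704
(r − q) = -0.021704 / (486/365) = -0.016300
r = ln(F/S)/T + q = -0.016300 + 0.0345 = 0.018200
r = 1.82%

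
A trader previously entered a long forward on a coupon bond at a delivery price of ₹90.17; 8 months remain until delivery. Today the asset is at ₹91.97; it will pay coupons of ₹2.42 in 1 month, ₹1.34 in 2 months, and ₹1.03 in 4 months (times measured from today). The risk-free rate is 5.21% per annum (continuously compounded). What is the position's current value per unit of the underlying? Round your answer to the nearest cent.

₹0.13

PV(remaining coupons) I = 2.42·e^(−0.0521·1/12) + 1.34·e^(−0.0521·2/12) + 1.03·e^(−0.0521·4/12) = 4.7502
Current forward F = (S − I)·e^(rT) = (91.97 − 4.7502)·e^(0.0521·8/12) = 87.2198 × 1.035344 = 90.3025
Value (long) = (F − K)·e^(−rT) = (90.3025 − 90.17) × 0.965863 = 0.1280
Value = ₹0.13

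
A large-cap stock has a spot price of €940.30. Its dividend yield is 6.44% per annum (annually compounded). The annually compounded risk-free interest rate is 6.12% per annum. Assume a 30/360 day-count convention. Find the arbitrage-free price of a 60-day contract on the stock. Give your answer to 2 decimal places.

€939.83

F = S · (1+r)^T / (1+q)^T
= 940.30 × 1.009949 / 1.010456 = 940.30 × 0.999498
F = €939.83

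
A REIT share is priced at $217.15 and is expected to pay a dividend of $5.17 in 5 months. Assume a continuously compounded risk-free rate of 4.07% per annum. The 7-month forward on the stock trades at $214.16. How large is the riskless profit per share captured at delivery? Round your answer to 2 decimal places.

$3.00 per share

PV(dividends) I = 5.17·e^(−0.0407·5/12) = 5.0831
Fair forward F* = (S − I)·e^(rT) = (217.15 − 5.0831)·e^0.023742 = 212.0669 × 1.024026 = 217.1620
Market $214.16 < fair 217.1620: forward underpriced → reverse cash-and-carry (short the stock, invest proceeds at r, pay the dividends, go long the forward).
Profit at T = |F_mkt − F*| = |214.16 − 217.1620| = $3.00 per share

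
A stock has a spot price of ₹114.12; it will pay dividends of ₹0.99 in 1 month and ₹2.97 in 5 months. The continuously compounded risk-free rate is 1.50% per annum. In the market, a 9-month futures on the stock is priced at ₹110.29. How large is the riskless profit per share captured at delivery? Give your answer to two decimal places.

₹1.14 per share

PV(dividends) I = 0.99·e^(−0.0150·1/12) + 2.97·e^(−0.0150·5/12) = 3.9403
Fair futures F* = (S − I)·e^(rT) = (114.12 − 3.9403)·e^0.011250 = 110.1797 × 1.011314 = 111.4263
Market ₹110.29 < fair 111.4263: forward underpriced → reverse cash-and-carry (short the stock, invest proceeds at r, pay the dividends, go long the forward).
Profit at T = |F_mkt − F*| = |110.29 − 111.4263| = ₹1.14 per share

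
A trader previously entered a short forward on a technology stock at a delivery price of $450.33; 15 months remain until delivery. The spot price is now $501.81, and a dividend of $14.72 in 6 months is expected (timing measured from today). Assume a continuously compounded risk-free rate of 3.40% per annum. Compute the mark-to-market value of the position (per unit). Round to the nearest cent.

PV(remaining dividends) I = 14.72·e^(−0.0340·6/12) = 14.4719
Current forward F = (S − I)·e^(rT) = (501.81 − 14.4719)·e^(0.0340·15/12) = 487.3381 × 1.043416 = 508.4964
Value (long) = (F − K)·e^(−rT) = (508.4964 − 450.33) × 0.958390 = 55.7461
Short position value = −(long value) = -$55.75

-$55.75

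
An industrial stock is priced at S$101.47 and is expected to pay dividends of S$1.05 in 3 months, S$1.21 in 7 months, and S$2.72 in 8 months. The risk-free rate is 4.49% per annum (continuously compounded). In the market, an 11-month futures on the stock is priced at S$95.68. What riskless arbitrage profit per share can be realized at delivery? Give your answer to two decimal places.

PV(dividends) I = 1.05·e^(−0.0449·3/12) + 1.21·e^(−0.0449·7/12) + 2.72·e^(−0.0449·8/12) = 4.8568
Fair futures F* = (S − I)·e^(rT) = (101.47 − 4.8568)·e^0.041158 = 96.6132 × 1.042017 = 100.6726
Market S$95.68 < fair 100.6726: forward underpriced → reverse cash-and-carry (short the stock, invest proceeds at r, pay the dividends, go long the forward).
Profit at T = |F_mkt − F*| = |95.68 − 100.6726| = S$4.99 per share

S$4.99 per share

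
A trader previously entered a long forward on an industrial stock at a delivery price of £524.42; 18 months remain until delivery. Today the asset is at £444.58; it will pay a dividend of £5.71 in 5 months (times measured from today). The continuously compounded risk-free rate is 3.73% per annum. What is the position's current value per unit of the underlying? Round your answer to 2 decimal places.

PV(remaining dividends) I = 5.71·e^(−0.0373·5/12) = 5.6219
Current forward F = (S − I)·e^(rT) = (444.58 − 5.6219)·e^(0.0373·18/12) = 438.9581 × 1.057545 = 464.2179
Value (long) = (F − K)·e^(−rT) = (464.2179 − 524.42) × 0.945586 = -56.9263
Value = -£56.93

-£56.93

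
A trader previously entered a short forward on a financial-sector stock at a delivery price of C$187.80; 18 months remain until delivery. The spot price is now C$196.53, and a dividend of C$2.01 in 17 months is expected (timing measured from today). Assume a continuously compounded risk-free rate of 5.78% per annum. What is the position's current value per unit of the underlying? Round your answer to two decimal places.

PV(remaining dividends) I = 2.01·e^(−0.0578·17/12) = 1.8520
Current forward F = (S − I)·e^(rT) = (196.53 − 1.8520)·e^(0.0578·18/12) = 194.6780 × 1.090569 = 212.3098
Value (long) = (F − K)·e^(−rT) = (212.3098 − 187.80) × 0.916952 = 22.4743
Short position value = −(long value) = -C$22.47

-C$22.47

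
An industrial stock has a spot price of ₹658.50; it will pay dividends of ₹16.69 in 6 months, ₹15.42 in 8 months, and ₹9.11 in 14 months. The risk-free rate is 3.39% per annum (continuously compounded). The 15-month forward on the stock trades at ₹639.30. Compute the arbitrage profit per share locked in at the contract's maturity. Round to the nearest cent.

₹5.72 per share

PV(dividends) I = 16.69·e^(−0.0339·6/12) + 15.42·e^(−0.0339·8/12) + 9.11·e^(−0.0339·14/12) = 40.2416
Fair forward F* = (S − I)·e^(rT) = (658.50 − 40.2416)·e^0.042375 = 618.2584 × 1.043286 = 645.0203
Market ₹639.30 < fair 645.0203: forward underpriced → reverse cash-and-carry (short the stock, invest proceeds at r, pay the dividends, go long the forward).
Profit at T = |F_mkt − F*| = |639.30 − 645.0203| = ₹5.72 per share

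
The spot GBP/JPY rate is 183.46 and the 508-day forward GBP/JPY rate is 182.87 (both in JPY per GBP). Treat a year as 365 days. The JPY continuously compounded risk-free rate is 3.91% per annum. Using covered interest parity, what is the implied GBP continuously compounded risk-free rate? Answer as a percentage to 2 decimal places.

F = S·e^((r_JPY − r_GBP)T) ⇒ r_GBP = r_JPY − ln(F/S)/T
ln(182.87/183.46) = -0.003221; /(508/365) = -0.002314
r_GBP = 0.0391 + 0.002314 = 0.041414
r_GBP = 4.14%

4.14%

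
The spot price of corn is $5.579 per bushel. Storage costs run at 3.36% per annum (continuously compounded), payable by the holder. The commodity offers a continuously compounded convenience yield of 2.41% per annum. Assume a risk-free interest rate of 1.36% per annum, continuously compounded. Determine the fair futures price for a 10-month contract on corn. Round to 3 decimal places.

$5.687 per bushel

Net carry = r + u − y = 0.0136 + 0.0336 − 0.0241 = 0.0231
F = S·e^((r+u−y)T) = 5.579 · e^(0.0231 × 10/12) = 5.579 · e^0.019250
= 5.579 × 1.019436 = $5.687 per bushel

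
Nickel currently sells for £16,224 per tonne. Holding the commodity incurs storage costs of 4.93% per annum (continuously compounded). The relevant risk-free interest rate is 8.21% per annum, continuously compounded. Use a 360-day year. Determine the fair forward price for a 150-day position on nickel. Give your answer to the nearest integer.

Net carry = r + u − y = 0.0821 + 0.0493 − 0.0000 = 0.1314
F = S·e^((r+u−y)T) = 16224 · e^(0.1314 × 150/360) = 16224 · e^0.054750
= 16224 × 1.056277 = £17,137 per tonne

£17,137 per tonne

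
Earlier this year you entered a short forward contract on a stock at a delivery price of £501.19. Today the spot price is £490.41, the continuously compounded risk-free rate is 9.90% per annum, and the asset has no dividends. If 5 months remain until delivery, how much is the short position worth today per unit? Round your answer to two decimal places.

Current fair forward for the remaining 5 months: F = S·e^(r·T), r = 0.0990
F = 490.41 · e^(0.0990 × 5/12) = 490.41 × 1.042113 = 511.0626
Value of long forward = (F − K)·e^(−rT) = (511.0626 − 501.19) · e^(−0.0990·5/12)
= 9.8726 × 0.959589 = 9.47
Short position value = −(long value) = -£9.47

-£9.47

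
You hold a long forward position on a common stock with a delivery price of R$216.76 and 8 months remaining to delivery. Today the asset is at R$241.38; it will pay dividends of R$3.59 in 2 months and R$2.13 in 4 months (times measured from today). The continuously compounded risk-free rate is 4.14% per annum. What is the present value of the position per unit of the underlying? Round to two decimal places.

R$24.85

PV(remaining dividends) I = 3.59·e^(−0.0414·2/12) + 2.13·e^(−0.0414·4/12) = 5.6661
Current forward F = (S − I)·e^(rT) = (241.38 − 5.6661)·e^(0.0414·8/12) = 235.7139 × 1.027984 = 242.3101
Value (long) = (F − K)·e^(−rT) = (242.3101 − 216.76) × 0.972777 = 24.8545
Value = R$24.85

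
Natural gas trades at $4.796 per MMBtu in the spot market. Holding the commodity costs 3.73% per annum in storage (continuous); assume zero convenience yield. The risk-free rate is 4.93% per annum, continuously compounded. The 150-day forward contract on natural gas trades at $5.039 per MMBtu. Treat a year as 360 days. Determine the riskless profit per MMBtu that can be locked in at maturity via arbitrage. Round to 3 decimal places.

$0.067 per MMBtu

Fair forward: F* = S·e^(carry·T), with carry = (r + u) = 0.0493 + 0.0373 = 0.0866
F* = 4.796 · e^(0.0866 × 150/360) = 4.796 · e^0.036083 = 4.796 × 1.036742 = $4.9722
Market $5.039 > fair $4.9722: forward overpriced → cash-and-carry (buy spot, short the forward).
At maturity, profit = |F_mkt − F*| = |5.039 − 4.9722| = $0.067 per MMBtu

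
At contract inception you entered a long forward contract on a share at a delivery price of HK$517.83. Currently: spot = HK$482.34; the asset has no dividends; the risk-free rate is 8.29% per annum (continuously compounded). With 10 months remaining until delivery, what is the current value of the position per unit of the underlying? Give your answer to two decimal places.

Current fair forward for the remaining 10 months: F = S·e^(r·T), r = 0.0829
F = 482.34 · e^(0.0829 × 10/12) = 482.34 × 1.071525 = 516.8394
Value of long forward = (F − K)·e^(−rT) = (516.8394 − 517.83) · e^(−0.0829·10/12)
= -0.9906 × 0.933249 = -0.92

-HK$0.92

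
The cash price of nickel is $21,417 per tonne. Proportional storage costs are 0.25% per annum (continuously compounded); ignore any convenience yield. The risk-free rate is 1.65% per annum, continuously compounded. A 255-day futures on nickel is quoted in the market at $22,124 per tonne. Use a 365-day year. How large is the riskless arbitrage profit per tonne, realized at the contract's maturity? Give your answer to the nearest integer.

Fair futures: F* = S·e^(carry·T), with carry = (r + u) = 0.0165 + 0.0025 = 0.0190
F* = 21417 · e^(0.0190 × 255/365) = 21417 · e^0.013274 = 21417 × 1.013362 = $21703.1740
Market $22124 > fair $21703.1740: forward overpriced → cash-and-carry (buy spot, short the forward).
At maturity, profit = |F_mkt − F*| = |22124 − 21703.1740| = $421 per tonne

$421 per tonne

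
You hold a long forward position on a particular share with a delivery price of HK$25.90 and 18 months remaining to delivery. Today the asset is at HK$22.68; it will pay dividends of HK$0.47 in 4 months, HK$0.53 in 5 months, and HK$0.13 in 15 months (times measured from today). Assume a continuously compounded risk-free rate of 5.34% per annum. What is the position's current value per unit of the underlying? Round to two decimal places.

PV(remaining dividends) I = 0.47·e^(−0.0534·4/12) + 0.53·e^(−0.0534·5/12) + 0.13·e^(−0.0534·15/12) = 1.1017
Current forward F = (S − I)·e^(rT) = (22.68 − 1.1017)·e^(0.0534·18/12) = 21.5783 × 1.083395 = 23.3778
Value (long) = (F − K)·e^(−rT) = (23.3778 − 25.90) × 0.923024 = -2.3281
Value = -HK$2.33

-HK$2.33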